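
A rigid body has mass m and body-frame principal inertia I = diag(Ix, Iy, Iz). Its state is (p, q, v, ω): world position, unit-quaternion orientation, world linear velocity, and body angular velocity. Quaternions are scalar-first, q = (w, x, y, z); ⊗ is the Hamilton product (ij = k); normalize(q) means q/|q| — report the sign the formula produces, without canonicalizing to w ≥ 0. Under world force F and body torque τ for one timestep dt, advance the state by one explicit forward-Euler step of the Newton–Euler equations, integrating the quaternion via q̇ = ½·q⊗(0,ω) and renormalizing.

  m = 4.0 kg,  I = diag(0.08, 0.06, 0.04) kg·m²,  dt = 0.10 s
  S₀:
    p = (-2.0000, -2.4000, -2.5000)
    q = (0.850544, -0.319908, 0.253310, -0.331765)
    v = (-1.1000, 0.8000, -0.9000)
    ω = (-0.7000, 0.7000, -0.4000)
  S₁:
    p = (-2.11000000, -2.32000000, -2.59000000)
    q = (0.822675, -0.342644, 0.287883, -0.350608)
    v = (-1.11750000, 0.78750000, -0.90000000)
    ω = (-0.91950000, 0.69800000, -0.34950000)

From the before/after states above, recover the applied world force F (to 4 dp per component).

velocity change Δv = (-0.01750000, -0.01250000, 0.00000000)
F = m·Δv/dt = (-0.7000, -0.5000, 0.0000)

F = (-0.7000, -0.5000, 0.0000)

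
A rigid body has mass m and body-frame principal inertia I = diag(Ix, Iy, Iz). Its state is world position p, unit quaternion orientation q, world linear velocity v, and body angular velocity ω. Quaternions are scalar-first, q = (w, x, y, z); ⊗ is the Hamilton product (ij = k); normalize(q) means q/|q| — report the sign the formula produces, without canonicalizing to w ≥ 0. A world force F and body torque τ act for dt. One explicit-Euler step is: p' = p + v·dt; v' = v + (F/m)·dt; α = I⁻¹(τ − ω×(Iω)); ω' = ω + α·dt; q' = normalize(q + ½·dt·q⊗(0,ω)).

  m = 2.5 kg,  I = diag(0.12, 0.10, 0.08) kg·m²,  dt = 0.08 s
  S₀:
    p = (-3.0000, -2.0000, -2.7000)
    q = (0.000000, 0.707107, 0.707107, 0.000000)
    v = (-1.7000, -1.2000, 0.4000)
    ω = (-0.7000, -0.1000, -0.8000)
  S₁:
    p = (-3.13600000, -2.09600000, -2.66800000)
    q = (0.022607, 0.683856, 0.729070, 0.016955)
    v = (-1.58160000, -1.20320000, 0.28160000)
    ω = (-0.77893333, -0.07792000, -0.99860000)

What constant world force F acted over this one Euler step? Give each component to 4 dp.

F = (3.7000, -0.1000, -3.7000)

v₁ − v₀ = (0.11840000, -0.00320000, -0.11840000)
applied force F = (3.7000, -0.1000, -3.7000)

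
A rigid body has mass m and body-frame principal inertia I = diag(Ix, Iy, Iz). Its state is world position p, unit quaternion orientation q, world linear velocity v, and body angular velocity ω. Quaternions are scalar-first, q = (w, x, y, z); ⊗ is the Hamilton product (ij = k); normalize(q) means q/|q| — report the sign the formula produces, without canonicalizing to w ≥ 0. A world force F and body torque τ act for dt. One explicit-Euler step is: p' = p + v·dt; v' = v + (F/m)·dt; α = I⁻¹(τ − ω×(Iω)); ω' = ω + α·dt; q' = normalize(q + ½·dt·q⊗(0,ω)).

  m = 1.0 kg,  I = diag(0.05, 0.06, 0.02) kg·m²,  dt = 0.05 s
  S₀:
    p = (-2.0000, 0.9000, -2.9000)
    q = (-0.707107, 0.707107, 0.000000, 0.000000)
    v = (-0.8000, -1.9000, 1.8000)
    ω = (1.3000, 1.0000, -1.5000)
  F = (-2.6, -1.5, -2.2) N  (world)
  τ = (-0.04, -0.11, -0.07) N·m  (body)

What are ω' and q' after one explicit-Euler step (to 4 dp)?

precession coupling ω×(Iω) = (0.0600, -0.0585, 0.0130)
(τ − ω×Iω)/I = (-2.0000, -0.8583, -4.1500)
ω' = ω + α·dt = (1.2000, 0.9571, -1.7075)
2q̇ = q⊗(0,ω) = (-0.9192391, -0.9192391, 0.3535535, 1.7677675)
q' = normalize(q + ½dt·q⊗(0,ω)) = (-0.7290, 0.6831, 0.0088, 0.0441)

ω' = (1.2000, 0.9571, -1.7075)
q' = (-0.7290, 0.6831, 0.0088, 0.0441)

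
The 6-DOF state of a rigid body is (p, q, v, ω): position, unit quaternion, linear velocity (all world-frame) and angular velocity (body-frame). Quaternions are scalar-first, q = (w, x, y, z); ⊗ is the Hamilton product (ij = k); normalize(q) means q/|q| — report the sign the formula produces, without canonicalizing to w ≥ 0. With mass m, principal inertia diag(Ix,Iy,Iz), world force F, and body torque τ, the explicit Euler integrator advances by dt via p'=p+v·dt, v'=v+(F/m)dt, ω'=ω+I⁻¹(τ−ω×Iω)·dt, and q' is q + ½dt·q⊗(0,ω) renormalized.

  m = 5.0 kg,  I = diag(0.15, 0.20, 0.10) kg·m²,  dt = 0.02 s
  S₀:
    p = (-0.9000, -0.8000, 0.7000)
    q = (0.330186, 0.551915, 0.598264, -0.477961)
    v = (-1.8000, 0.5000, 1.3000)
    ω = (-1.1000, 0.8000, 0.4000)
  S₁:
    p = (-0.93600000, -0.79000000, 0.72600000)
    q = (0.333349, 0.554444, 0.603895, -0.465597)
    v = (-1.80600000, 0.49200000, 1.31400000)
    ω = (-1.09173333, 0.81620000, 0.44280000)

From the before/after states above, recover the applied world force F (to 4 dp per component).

velocity change Δv = (-0.00600000, -0.00800000, 0.01400000)
applied force F = (-1.5000, -2.0000, 3.5000)

F = (-1.5000, -2.0000, 3.5000)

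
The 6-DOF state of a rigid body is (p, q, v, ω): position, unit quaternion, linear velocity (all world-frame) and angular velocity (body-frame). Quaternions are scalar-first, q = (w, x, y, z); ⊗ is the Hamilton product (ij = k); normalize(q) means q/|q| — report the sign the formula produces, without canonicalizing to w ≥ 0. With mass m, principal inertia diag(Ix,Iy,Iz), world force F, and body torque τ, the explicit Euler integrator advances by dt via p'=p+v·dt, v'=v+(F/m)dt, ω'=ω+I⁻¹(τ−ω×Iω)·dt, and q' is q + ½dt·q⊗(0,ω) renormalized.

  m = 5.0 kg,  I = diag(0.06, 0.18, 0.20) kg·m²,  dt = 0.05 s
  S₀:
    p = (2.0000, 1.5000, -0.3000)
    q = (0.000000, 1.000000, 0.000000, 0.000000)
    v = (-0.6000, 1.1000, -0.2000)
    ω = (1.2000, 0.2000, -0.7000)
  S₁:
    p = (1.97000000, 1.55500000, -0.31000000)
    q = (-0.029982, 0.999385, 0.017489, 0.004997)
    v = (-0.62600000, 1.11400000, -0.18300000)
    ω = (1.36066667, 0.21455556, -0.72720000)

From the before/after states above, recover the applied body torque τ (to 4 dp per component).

τ = (0.1900, 0.1700, -0.0800)

ω₁ − ω₀ = (0.16066667, 0.01455556, -0.02720000)
precession coupling = (-0.0028, 0.1176, 0.0288)
applied torque τ = (0.1900, 0.1700, -0.0800)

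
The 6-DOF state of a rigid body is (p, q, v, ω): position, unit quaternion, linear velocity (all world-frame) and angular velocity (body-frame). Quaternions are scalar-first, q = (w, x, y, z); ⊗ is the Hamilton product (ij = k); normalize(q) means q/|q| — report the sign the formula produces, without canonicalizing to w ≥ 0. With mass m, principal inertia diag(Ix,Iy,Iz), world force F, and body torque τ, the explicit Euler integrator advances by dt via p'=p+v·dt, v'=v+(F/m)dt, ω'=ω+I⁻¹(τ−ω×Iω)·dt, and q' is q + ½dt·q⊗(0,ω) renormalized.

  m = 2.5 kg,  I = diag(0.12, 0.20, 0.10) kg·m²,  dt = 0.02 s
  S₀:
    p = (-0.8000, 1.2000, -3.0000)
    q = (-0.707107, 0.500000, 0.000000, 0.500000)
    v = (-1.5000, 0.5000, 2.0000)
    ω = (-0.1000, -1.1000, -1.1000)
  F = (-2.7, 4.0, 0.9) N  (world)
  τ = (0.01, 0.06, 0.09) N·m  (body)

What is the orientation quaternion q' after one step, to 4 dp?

q' = (-0.7010, 0.5061, 0.0128, 0.5022)

2q̇ = q⊗(0,ω) = (0.6000000, 0.6207107, 1.2778177, 0.2278177)
q + ½dt·q⊗(0,ω), renormalized = (-0.7010, 0.5061, 0.0128, 0.5022)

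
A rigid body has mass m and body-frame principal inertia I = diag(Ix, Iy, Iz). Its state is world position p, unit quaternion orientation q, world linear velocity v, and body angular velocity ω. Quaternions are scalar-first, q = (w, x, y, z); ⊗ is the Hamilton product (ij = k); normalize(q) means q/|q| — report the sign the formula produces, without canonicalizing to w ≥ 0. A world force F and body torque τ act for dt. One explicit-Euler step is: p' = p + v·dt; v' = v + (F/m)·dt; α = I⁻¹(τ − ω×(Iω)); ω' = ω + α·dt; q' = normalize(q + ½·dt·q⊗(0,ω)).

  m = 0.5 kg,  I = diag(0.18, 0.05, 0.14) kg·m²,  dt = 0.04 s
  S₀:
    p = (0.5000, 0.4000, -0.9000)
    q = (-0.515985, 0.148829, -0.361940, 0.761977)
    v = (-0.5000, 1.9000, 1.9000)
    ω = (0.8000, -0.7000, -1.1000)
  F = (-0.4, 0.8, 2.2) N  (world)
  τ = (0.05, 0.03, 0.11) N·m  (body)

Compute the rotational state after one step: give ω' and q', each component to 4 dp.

ω×(Iω) gyroscopic = (0.0693, -0.0352, 0.0728)
(τ − ω×Iω)/I = (-0.1072, 1.3040, 0.2657)
ω' = ω + α·dt = (0.7957, -0.6478, -1.0894)
Hamilton product q⊗(0,ω) = (0.4657535, 0.5187299, 1.1344830, 0.7529552)
q + ½dt·q⊗(0,ω), renormalized = (-0.5064, 0.1591, -0.3391, 0.7767)

ω' = (0.7957, -0.6478, -1.0894)
q' = (-0.5064, 0.1591, -0.3391, 0.7767)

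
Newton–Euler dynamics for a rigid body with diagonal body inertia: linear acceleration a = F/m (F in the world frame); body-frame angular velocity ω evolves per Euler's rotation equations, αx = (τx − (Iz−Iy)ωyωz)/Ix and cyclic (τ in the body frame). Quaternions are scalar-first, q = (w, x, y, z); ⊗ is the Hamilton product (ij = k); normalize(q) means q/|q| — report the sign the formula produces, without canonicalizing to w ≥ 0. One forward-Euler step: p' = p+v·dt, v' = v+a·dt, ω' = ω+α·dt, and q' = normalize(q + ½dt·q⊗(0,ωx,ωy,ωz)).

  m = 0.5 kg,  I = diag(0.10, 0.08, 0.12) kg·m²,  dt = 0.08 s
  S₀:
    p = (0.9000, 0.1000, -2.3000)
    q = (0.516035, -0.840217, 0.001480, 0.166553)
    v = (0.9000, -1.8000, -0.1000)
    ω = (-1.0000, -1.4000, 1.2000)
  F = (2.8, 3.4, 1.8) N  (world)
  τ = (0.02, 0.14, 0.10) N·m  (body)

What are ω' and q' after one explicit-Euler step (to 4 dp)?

angular accel α = (0.8720, 1.4500, 1.0667)
ω' = ω + α·dt = (-0.9302, -1.2840, 1.2853)
2q̇ = q⊗(0,ω) = (-1.0380086, -0.2810848, 0.1192584, 1.7970258)
q + ½dt·q⊗(0,ω), renormalized = (0.4729, -0.8485, 0.0062, 0.2376)

ω' = (-0.9302, -1.2840, 1.2853)
q' = (0.4729, -0.8485, 0.0062, 0.2376)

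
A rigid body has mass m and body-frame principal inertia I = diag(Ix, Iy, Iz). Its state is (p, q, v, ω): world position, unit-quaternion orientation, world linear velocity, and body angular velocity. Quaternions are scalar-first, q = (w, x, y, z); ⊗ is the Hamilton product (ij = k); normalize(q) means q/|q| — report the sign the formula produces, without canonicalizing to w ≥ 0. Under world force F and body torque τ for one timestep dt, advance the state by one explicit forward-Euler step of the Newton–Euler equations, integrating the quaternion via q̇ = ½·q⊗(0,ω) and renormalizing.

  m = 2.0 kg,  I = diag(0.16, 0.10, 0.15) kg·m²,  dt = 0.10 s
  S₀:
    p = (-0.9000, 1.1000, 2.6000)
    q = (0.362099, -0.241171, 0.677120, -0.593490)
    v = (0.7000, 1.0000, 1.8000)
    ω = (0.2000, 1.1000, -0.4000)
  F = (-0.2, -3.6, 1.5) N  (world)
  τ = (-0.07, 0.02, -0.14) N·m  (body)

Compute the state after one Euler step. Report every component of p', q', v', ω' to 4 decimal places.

α = I⁻¹(τ − ω×Iω) = (-0.3000, 0.2080, -0.8453)
ω + α·dt = (0.1700, 1.1208, -0.4845)
q⊗(0,ω) = (-0.9339938, 0.4544108, 0.1831425, -0.5455517)
q + ½dt·q⊗(0,ω), renormalized = (0.3148, -0.2181, 0.6851, -0.6197)
p + v·dt = (-0.8300, 1.2000, 2.7800)
v + (F/m)dt = (0.6900, 0.8200, 1.8750)

p' = (-0.8300, 1.2000, 2.7800)
q' = (0.3148, -0.2181, 0.6851, -0.6197)
v' = (0.6900, 0.8200, 1.8750)
ω' = (0.1700, 1.1208, -0.4845)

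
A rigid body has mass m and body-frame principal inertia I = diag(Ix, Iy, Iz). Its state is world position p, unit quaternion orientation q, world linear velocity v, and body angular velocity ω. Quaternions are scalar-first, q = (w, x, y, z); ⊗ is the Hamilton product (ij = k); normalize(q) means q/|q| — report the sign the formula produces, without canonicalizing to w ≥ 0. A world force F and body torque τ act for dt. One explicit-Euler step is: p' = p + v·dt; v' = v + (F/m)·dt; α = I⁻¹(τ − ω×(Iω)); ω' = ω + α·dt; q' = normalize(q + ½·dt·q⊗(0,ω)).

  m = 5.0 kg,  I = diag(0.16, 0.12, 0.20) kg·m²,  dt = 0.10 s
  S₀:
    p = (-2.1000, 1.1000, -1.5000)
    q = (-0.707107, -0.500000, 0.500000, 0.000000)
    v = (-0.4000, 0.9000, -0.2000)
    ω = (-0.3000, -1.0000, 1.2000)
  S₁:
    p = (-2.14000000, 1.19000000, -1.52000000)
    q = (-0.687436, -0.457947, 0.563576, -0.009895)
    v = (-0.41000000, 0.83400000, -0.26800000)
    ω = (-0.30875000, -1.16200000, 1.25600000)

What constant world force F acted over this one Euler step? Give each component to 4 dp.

Δv = v₁−v₀ = (-0.01000000, -0.06600000, -0.06800000)
applied force F = (-0.5000, -3.3000, -3.4000)

F = (-0.5000, -3.3000, -3.4000)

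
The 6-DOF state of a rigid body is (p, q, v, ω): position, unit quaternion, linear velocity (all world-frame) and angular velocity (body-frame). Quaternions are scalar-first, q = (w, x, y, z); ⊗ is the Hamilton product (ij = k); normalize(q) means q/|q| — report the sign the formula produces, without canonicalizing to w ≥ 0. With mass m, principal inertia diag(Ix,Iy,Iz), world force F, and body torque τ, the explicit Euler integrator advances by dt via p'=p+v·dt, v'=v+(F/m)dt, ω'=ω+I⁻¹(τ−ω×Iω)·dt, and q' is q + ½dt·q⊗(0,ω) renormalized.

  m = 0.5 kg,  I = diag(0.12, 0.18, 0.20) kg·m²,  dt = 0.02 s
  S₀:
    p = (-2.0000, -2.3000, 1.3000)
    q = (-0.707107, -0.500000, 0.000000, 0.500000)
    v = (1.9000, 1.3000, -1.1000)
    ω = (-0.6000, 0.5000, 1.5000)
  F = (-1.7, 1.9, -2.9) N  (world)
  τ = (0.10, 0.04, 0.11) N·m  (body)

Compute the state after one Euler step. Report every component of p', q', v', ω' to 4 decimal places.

p' = (-1.9620, -2.2740, 1.2780)
q' = (-0.7175, -0.4982, 0.0010, 0.4868)
v' = (1.8320, 1.3760, -1.2160)
ω' = (-0.5858, 0.4964, 1.5128)

precession coupling ω×(Iω) = (0.0150, 0.0720, -0.0180)
angular accel α = (0.7083, -0.1778, 0.6400)
new body rate ω' = (-0.5858, 0.4964, 1.5128)
Hamilton product q⊗(0,ω) = (-1.0500000, 0.1742642, 0.0964465, -1.3106605)
q + ½dt·q⊗(0,ω), renormalized = (-0.7175, -0.4982, 0.0010, 0.4868)
a = (-3.4000, 3.8000, -5.8000)
p + v·dt = (-1.9620, -2.2740, 1.2780)
v + (F/m)dt = (1.8320, 1.3760, -1.2160)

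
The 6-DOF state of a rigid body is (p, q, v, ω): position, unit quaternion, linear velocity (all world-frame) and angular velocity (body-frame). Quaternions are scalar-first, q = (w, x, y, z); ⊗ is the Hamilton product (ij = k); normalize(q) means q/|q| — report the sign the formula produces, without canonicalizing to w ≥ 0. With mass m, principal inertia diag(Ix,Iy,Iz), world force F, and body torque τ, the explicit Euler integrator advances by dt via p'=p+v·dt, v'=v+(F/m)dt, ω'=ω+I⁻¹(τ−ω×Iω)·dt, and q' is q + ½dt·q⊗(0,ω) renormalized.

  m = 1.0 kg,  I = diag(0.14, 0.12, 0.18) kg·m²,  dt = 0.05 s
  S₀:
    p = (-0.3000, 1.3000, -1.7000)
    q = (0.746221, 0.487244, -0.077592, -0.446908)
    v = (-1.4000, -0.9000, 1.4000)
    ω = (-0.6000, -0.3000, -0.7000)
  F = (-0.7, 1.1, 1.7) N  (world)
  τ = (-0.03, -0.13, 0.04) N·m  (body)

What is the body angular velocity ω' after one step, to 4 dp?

ω' = (-0.6152, -0.3472, -0.6879)

(τ − ω×Iω)/I = (-0.3043, -0.9433, 0.2422)
new body rate ω' = (-0.6152, -0.3472, -0.6879)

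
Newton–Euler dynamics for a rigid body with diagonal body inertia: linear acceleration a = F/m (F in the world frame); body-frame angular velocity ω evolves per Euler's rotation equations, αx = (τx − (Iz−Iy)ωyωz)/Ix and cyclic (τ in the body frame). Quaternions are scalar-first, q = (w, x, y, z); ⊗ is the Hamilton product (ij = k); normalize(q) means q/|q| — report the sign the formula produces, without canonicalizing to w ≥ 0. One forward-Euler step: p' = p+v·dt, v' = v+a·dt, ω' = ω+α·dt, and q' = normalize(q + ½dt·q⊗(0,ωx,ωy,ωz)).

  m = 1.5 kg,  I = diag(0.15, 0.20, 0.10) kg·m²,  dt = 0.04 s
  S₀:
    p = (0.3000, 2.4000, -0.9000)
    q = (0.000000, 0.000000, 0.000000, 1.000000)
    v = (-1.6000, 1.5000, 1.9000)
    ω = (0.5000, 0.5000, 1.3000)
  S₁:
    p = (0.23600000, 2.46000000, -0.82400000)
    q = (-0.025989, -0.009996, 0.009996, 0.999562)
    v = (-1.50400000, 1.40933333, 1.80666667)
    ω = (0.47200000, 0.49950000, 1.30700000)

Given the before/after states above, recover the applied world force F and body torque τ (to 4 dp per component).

F = (3.6000, -3.4000, -3.5000)
τ = (-0.1700, 0.0300, 0.0300)

v₁ − v₀ = (0.09600000, -0.09066667, -0.09333333)
applied force F = (3.6000, -3.4000, -3.5000)
ω₁ − ω₀ = (-0.02800000, -0.00050000, 0.00700000)
gyro term ω₀×Iω₀ = (-0.0650, 0.0325, 0.0125)
I·α + gyro = (-0.1700, 0.0300, 0.0300)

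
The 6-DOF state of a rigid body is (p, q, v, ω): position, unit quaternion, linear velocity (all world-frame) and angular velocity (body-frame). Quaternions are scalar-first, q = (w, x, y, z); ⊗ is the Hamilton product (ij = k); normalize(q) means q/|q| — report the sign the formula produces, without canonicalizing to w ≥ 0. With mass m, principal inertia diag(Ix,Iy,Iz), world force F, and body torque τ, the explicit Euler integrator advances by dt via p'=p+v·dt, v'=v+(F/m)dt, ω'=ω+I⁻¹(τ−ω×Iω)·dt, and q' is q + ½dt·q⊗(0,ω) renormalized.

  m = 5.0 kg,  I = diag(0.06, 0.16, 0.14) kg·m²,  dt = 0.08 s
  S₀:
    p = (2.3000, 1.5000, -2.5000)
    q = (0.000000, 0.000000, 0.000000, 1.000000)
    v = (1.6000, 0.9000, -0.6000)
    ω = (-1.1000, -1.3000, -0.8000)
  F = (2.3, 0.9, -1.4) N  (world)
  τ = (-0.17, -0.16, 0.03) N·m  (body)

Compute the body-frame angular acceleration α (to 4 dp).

α = (-2.4867, -0.5600, -0.8071)

ω×(Iω) gyroscopic = (-0.0208, -0.0704, 0.1430)
α = I⁻¹(τ − ω×Iω) = (-2.4867, -0.5600, -0.8071)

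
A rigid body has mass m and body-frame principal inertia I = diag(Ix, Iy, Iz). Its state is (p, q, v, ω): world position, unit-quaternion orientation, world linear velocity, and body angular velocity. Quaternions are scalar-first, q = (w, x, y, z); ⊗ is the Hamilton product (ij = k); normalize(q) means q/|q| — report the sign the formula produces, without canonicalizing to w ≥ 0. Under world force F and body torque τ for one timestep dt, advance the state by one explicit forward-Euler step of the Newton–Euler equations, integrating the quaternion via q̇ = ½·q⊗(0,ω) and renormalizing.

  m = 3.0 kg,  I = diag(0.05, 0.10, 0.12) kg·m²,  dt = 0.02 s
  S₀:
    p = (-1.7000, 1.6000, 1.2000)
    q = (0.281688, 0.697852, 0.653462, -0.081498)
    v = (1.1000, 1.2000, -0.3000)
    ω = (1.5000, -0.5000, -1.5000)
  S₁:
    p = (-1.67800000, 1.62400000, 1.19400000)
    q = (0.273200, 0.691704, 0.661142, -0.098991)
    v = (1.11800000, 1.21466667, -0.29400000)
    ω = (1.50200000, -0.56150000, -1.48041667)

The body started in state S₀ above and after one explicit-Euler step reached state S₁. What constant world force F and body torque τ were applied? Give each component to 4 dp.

F = (2.7000, 2.2000, 0.9000)
τ = (0.0200, -0.1500, 0.0800)

v₁ − v₀ = (0.01800000, 0.01466667, 0.00600000)
applied force F = (2.7000, 2.2000, 0.9000)
Δω = ω₁−ω₀ = (0.00200000, -0.06150000, 0.01958333)
gyro term ω₀×Iω₀ = (0.0150, 0.1575, -0.0375)
I·α + gyro = (0.0200, -0.1500, 0.0800)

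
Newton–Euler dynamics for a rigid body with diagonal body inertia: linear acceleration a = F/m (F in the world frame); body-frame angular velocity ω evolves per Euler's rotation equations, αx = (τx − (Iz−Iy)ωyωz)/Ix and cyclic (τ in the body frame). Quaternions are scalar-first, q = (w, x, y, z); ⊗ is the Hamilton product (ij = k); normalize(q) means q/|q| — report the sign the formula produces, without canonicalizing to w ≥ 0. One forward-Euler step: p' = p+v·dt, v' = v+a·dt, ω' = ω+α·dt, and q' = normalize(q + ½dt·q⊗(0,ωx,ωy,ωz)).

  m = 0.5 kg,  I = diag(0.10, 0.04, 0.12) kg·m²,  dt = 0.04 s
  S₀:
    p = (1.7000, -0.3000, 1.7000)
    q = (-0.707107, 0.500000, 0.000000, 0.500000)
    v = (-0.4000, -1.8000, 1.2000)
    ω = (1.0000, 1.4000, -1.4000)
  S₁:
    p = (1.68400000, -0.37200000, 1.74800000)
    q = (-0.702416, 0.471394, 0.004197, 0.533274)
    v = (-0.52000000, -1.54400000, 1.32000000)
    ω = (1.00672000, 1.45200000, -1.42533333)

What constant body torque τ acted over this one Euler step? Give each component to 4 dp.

Δω = ω₁−ω₀ = (0.00672000, 0.05200000, -0.02533333)
τ = I·(Δω/dt) + ω₀×(Iω₀) = (-0.1400, 0.0800, -0.1600)

τ = (-0.1400, 0.0800, -0.1600)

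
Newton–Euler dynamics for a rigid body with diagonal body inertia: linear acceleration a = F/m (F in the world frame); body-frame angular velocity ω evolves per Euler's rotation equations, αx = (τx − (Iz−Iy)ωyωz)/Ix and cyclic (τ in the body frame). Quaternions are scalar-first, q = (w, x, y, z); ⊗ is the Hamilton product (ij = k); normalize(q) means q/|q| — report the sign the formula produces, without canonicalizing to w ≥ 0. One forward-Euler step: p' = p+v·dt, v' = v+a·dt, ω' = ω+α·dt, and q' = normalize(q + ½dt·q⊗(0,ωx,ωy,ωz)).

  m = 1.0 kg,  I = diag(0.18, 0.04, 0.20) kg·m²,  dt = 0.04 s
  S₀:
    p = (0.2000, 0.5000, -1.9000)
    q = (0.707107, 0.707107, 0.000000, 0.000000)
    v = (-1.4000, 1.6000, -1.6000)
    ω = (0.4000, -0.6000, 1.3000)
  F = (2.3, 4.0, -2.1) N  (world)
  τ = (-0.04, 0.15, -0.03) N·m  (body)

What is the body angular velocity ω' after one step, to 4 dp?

ω' = (0.4188, -0.4396, 1.2873)

precession coupling ω×(Iω) = (-0.1248, -0.0104, 0.0336)
angular accel α = (0.4711, 4.0100, -0.3180)
ω' = ω + α·dt = (0.4188, -0.4396, 1.2873)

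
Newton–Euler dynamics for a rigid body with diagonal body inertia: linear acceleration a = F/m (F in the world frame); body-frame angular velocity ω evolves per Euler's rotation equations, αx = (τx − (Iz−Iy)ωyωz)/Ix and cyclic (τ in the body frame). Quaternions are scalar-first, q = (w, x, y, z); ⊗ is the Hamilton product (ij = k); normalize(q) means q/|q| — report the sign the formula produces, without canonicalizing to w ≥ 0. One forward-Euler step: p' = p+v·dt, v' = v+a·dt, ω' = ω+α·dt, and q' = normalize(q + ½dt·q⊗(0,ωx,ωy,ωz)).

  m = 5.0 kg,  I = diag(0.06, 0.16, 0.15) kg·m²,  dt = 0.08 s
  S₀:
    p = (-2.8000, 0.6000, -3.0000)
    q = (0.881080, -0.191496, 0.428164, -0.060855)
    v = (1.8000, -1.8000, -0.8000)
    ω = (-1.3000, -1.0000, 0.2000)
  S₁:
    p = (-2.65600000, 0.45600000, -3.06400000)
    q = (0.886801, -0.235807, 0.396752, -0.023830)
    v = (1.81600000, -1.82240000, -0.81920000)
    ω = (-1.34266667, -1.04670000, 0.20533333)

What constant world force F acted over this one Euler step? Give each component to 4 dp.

v₁ − v₀ = (0.01600000, -0.02240000, -0.01920000)
m·(v₁−v₀)/dt = (1.0000, -1.4000, -1.2000)

F = (1.0000, -1.4000, -1.2000)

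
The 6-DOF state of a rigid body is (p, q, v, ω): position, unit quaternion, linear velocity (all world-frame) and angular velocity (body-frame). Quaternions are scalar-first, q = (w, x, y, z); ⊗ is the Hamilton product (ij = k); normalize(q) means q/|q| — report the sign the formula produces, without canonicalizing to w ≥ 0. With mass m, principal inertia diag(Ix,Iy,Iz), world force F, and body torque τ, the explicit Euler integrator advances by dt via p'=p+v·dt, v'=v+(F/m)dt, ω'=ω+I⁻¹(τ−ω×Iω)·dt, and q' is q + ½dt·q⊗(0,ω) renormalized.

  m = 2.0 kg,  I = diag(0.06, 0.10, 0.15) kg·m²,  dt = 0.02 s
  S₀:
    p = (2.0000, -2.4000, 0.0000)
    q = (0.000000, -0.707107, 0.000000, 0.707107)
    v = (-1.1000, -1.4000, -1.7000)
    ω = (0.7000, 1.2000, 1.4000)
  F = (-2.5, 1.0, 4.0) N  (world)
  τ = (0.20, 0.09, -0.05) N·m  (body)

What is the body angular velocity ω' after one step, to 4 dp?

α = I⁻¹(τ − ω×Iω) = (1.9333, 1.7820, -0.5573)
new body rate ω' = (0.7387, 1.2356, 1.3889)

ω' = (0.7387, 1.2356, 1.3889)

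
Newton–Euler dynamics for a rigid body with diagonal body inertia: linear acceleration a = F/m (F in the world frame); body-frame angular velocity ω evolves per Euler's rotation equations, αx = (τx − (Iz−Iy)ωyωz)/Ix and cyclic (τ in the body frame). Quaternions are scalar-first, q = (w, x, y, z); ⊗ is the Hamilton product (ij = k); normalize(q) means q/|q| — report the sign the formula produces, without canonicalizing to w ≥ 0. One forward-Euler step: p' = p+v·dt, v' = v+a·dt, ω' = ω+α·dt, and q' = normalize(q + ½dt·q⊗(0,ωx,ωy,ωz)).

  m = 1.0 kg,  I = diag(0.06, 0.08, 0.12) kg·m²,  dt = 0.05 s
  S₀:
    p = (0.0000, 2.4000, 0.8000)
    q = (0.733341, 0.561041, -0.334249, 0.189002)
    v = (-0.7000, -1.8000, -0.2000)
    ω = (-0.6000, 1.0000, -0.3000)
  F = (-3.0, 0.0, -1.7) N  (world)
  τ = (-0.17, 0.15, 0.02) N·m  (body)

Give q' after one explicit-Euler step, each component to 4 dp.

q' = (0.7512, 0.5476, -0.3144, 0.1924)

q⊗(0,ω) = (0.7275742, -0.5287319, 0.7882521, 0.1404893)
updated quaternion q' = (0.7512, 0.5476, -0.3144, 0.1924)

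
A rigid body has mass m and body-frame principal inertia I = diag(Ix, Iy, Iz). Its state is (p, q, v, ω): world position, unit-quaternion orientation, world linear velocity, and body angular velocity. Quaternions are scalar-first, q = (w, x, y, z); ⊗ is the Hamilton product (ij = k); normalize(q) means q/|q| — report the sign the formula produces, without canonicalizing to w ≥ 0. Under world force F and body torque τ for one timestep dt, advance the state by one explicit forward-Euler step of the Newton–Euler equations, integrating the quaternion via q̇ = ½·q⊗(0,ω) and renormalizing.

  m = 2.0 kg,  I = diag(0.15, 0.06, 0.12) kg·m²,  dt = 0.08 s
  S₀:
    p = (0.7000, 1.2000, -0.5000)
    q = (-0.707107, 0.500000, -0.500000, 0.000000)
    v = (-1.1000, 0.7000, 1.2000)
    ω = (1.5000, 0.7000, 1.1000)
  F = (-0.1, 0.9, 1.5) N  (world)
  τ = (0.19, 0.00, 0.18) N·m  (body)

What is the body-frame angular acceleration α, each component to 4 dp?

α = (0.9587, -0.8250, 2.2875)

ω×(Iω) gyroscopic = (0.0462, 0.0495, -0.0945)
angular accel α = (0.9587, -0.8250, 2.2875)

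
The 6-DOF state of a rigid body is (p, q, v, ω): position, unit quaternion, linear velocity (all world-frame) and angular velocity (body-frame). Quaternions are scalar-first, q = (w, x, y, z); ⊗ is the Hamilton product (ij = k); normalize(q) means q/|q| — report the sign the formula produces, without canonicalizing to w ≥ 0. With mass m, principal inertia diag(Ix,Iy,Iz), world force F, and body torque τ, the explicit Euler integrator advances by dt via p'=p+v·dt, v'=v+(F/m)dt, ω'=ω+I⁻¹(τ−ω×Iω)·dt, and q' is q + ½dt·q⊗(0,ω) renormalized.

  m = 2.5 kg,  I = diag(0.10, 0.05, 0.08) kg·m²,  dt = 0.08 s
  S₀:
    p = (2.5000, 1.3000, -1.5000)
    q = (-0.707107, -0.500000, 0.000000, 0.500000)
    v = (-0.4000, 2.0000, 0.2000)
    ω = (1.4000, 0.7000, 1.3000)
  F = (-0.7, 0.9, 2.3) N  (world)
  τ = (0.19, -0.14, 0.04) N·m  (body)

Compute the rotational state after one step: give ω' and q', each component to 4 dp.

ω' = (1.5302, 0.4178, 1.3890)
q' = (-0.7028, -0.5518, 0.0341, 0.4477)

precession coupling ω×(Iω) = (0.0273, 0.0364, -0.0490)
angular accel α = (1.6270, -3.5280, 1.1125)
ω' = ω + α·dt = (1.5302, 0.4178, 1.3890)
q⊗(0,ω) = (0.0500000, -1.3399498, 0.8550251, -1.2692391)
q' = normalize(q + ½dt·q⊗(0,ω)) = (-0.7028, -0.5518, 0.0341, 0.4477)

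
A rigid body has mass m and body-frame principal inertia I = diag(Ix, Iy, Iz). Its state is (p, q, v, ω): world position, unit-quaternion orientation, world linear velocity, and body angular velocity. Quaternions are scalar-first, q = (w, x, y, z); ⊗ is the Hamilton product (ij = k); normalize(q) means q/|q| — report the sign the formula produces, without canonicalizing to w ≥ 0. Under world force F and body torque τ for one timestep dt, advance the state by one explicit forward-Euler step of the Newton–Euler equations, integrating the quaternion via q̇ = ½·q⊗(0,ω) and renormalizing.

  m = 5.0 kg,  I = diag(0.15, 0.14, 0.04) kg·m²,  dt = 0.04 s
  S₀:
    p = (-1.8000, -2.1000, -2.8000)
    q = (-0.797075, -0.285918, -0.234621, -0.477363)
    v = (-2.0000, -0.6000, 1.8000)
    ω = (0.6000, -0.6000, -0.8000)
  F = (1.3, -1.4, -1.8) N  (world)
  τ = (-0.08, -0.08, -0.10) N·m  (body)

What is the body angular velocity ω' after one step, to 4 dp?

ω' = (0.5915, -0.6078, -0.9036)

gyro term ω×Iω = (-0.0480, -0.0528, 0.0036)
angular accel α = (-0.2133, -0.1943, -2.5900)
new body rate ω' = (0.5915, -0.6078, -0.9036)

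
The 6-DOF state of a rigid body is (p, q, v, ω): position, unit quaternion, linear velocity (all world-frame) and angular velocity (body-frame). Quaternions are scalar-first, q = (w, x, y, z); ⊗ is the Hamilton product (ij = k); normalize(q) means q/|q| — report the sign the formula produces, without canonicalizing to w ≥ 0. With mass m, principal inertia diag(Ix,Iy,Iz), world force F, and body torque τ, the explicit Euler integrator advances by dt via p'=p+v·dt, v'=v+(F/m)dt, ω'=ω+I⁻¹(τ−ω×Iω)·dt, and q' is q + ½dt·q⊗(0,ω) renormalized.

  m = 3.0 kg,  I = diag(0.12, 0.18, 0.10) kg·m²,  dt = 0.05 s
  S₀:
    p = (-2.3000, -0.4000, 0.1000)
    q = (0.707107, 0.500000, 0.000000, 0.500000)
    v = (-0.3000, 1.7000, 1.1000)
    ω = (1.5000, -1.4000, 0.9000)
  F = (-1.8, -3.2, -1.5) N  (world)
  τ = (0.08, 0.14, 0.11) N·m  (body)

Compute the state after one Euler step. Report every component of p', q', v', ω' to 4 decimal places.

p' = (-2.3150, -0.3150, 0.1550)
q' = (0.6760, 0.5432, -0.0172, 0.4976)
v' = (-0.3300, 1.6467, 1.0750)
ω' = (1.4913, -1.3686, 1.0180)

a = F/m = (-0.6000, -1.0667, -0.5000)
new position p' = (-2.3150, -0.3150, 0.1550)
new velocity v' = (-0.3300, 1.6467, 1.0750)
angular accel α = (-0.1733, 0.6278, 2.3600)
new body rate ω' = (1.4913, -1.3686, 1.0180)
Hamilton product q⊗(0,ω) = (-1.2000000, 1.7606605, -0.6899498, -0.0636037)
updated quaternion q' = (0.6760, 0.5432, -0.0172, 0.4976)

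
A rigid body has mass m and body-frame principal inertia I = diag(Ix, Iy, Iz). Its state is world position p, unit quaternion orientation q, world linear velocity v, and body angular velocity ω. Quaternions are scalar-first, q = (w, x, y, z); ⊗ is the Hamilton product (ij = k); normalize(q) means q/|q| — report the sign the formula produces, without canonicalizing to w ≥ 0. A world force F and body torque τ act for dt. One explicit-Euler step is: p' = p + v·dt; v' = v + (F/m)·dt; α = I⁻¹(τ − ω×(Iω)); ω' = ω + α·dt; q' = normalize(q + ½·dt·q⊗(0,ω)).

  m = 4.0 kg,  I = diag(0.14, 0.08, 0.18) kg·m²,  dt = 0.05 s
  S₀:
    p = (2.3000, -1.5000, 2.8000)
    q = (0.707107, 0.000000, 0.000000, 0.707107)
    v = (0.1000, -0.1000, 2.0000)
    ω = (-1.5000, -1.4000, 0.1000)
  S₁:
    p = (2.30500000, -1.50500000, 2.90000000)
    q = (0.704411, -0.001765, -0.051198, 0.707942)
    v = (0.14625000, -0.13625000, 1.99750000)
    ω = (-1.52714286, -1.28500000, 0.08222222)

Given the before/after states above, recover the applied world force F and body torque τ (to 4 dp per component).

Δω = ω₁−ω₀ = (-0.02714286, 0.11500000, -0.01777778)
I·α + gyro = (-0.0900, 0.1900, -0.1900)
Δv = v₁−v₀ = (0.04625000, -0.03625000, -0.00250000)
F = m·Δv/dt = (3.7000, -2.9000, -0.2000)

F = (3.7000, -2.9000, -0.2000)
τ = (-0.0900, 0.1900, -0.1900)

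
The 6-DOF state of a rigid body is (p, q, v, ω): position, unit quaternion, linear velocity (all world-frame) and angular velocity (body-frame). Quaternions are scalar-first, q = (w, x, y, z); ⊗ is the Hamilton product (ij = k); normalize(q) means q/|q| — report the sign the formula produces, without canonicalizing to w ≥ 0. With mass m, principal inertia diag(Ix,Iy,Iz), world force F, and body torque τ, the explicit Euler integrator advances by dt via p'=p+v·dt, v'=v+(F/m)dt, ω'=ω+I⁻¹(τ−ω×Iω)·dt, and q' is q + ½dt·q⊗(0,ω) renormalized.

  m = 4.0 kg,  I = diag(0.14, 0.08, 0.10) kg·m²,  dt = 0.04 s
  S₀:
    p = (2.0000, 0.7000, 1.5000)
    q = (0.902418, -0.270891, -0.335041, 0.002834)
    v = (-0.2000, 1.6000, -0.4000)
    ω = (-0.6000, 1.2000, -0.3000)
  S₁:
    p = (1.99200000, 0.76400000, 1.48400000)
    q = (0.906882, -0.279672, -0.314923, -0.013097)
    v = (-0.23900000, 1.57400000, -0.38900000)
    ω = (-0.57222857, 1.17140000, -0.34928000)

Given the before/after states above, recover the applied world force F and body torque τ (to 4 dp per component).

F = (-3.9000, -2.6000, 1.1000)
τ = (0.0900, -0.0500, -0.0800)

Δv = v₁−v₀ = (-0.03900000, -0.02600000, 0.01100000)
applied force F = (-3.9000, -2.6000, 1.1000)
ω₁ − ω₀ = (0.02777143, -0.02860000, -0.04928000)
gyro term ω₀×Iω₀ = (-0.0072, 0.0072, 0.0432)
applied torque τ = (0.0900, -0.0500, -0.0800)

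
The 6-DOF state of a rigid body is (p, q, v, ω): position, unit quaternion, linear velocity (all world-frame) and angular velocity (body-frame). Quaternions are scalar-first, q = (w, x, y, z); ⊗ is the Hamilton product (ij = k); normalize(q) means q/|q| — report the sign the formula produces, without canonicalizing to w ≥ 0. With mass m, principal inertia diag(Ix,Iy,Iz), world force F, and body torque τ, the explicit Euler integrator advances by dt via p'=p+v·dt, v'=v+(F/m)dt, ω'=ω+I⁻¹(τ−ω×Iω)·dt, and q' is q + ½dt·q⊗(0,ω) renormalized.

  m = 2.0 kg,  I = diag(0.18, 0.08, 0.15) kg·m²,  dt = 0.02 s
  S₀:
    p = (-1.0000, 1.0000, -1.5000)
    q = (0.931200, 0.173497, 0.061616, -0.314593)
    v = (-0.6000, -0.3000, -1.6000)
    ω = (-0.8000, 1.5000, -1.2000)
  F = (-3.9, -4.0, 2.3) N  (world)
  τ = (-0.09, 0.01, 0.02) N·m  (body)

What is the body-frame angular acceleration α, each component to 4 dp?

α = (0.2000, -0.2350, -0.6667)

gyro term ω×Iω = (-0.1260, 0.0288, 0.1200)
(τ − ω×Iω)/I = (0.2000, -0.2350, -0.6667)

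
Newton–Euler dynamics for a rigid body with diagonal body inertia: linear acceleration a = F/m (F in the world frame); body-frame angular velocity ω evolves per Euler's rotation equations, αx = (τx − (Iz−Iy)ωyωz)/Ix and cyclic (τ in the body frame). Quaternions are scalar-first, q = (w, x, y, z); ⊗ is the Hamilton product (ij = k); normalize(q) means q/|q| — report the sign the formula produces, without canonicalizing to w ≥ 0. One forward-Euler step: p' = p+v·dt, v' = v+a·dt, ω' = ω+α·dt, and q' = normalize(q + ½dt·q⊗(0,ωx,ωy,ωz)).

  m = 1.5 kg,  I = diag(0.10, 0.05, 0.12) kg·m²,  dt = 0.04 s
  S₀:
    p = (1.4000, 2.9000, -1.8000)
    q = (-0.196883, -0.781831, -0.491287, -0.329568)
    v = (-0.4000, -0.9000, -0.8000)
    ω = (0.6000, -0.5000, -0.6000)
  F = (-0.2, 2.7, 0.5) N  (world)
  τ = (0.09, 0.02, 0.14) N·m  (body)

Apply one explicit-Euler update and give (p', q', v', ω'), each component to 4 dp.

p' = (1.3840, 2.8640, -1.8320)
q' = (-0.1963, -0.7814, -0.5026, -0.3134)
v' = (-0.4053, -0.8280, -0.7867)
ω' = (0.6276, -0.4898, -0.5583)

gyro term ω×Iω = (0.0210, 0.0072, 0.0150)
α = I⁻¹(τ − ω×Iω) = (0.6900, 0.2560, 1.0417)
ω' = ω + α·dt = (0.6276, -0.4898, -0.5583)
Hamilton product q⊗(0,ω) = (0.0257143, 0.0118584, -0.5683979, 0.8038175)
q + ½dt·q⊗(0,ω), renormalized = (-0.1963, -0.7814, -0.5026, -0.3134)
linear accel F/m = (-0.1333, 1.8000, 0.3333)
new position p' = (1.3840, 2.8640, -1.8320)
new velocity v' = (-0.4053, -0.8280, -0.7867)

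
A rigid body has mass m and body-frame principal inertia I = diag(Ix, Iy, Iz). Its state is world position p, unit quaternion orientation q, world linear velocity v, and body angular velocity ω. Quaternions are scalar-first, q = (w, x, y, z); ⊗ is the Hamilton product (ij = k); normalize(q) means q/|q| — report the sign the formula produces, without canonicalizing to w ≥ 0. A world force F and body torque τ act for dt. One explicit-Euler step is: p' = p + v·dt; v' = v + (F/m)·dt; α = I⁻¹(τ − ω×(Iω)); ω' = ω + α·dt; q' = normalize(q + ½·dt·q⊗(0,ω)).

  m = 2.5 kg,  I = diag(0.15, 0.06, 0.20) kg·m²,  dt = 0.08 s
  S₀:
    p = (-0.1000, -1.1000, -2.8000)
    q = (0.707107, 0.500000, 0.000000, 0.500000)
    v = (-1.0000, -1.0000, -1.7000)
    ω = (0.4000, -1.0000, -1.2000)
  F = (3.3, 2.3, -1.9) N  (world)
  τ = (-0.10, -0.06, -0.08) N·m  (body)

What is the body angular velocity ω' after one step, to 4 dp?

ω' = (0.2571, -1.1120, -1.2464)

precession coupling ω×(Iω) = (0.1680, 0.0240, 0.0360)
α = I⁻¹(τ − ω×Iω) = (-1.7867, -1.4000, -0.5800)
ω + α·dt = (0.2571, -1.1120, -1.2464)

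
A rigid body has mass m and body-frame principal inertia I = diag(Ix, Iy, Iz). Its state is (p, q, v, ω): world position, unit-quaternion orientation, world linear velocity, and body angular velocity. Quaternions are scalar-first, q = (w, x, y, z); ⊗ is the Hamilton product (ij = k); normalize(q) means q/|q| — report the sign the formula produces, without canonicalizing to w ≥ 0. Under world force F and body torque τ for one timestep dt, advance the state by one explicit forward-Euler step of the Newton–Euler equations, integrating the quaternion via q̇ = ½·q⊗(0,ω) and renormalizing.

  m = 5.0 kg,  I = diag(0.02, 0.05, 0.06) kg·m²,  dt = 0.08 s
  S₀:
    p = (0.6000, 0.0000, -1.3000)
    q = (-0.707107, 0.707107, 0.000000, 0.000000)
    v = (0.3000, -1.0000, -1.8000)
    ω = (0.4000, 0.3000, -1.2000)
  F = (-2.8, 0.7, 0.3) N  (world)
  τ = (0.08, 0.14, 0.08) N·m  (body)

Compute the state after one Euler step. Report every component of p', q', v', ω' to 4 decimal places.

p' = p + v·dt = (0.6240, -0.0800, -1.4440)
v' = v + a·dt = (0.2552, -0.9888, -1.7952)
α = I⁻¹(τ − ω×Iω) = (4.1800, 2.4160, 1.2733)
ω' = ω + α·dt = (0.7344, 0.4933, -1.0981)
2q̇ = q⊗(0,ω) = (-0.2828428, -0.2828428, 0.6363963, 1.0606605)
updated quaternion q' = (-0.7175, 0.6949, 0.0254, 0.0424)

p' = (0.6240, -0.0800, -1.4440)
q' = (-0.7175, 0.6949, 0.0254, 0.0424)
v' = (0.2552, -0.9888, -1.7952)
ω' = (0.7344, 0.4933, -1.0981)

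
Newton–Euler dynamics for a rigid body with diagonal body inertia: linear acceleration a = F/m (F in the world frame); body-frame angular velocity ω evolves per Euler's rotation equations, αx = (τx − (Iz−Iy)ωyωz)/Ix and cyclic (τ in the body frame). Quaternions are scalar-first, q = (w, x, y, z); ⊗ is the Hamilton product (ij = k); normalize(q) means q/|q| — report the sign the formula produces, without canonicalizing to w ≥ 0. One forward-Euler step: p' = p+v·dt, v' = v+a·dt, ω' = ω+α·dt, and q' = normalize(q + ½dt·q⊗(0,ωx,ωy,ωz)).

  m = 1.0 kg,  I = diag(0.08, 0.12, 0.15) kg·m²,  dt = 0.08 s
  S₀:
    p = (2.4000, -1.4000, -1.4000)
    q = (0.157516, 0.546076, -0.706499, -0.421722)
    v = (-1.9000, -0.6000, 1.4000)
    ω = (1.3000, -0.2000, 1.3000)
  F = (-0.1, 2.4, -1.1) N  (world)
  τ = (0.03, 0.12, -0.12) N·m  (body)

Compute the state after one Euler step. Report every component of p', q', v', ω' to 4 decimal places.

a = (-0.1000, 2.4000, -1.1000)
p' = p + v·dt = (2.2480, -1.4480, -1.2880)
new velocity v' = (-1.9080, -0.4080, 1.3120)
ω×(Iω) gyroscopic = (-0.0078, -0.1183, -0.0104)
(τ − ω×Iω)/I = (0.4725, 1.9858, -0.7307)
new body rate ω' = (1.3378, -0.0411, 1.2415)
2q̇ = q⊗(0,ω) = (-0.3029600, -0.7980223, -1.2896406, 1.0140043)
updated quaternion q' = (0.1450, 0.5128, -0.7560, -0.3801)

p' = (2.2480, -1.4480, -1.2880)
q' = (0.1450, 0.5128, -0.7560, -0.3801)
v' = (-1.9080, -0.4080, 1.3120)
ω' = (1.3378, -0.0411, 1.2415)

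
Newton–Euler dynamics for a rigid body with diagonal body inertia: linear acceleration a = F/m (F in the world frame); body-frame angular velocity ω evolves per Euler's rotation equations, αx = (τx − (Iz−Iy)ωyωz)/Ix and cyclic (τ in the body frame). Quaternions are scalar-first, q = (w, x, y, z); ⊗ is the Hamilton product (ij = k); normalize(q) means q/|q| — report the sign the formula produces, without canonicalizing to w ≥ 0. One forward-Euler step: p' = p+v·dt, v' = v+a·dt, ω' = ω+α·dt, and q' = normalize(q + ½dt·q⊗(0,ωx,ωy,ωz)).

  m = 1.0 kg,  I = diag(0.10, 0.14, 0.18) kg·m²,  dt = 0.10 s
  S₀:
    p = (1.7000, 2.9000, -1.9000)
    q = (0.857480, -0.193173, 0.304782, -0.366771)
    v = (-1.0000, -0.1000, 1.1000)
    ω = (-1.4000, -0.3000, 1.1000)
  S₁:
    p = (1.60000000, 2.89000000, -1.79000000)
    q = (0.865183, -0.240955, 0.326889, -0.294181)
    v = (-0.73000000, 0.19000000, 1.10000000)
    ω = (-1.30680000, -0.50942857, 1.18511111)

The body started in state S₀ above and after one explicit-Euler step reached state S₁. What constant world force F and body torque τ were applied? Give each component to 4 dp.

Δv = v₁−v₀ = (0.27000000, 0.29000000, 0.00000000)
applied force F = (2.7000, 2.9000, 0.0000)
Δω = ω₁−ω₀ = (0.09320000, -0.20942857, 0.08511111)
I·α + gyro = (0.0800, -0.1700, 0.1700)

F = (2.7000, 2.9000, 0.0000)
τ = (0.0800, -0.1700, 0.1700)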